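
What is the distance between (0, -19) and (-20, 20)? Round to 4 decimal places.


d = sqrt((-20-0)^2 + (20--19)^2) = 43.8292

43.8292


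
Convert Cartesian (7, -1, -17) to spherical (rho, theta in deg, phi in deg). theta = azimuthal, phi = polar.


rho = sqrt(7^2 + (-1)^2 + (-17)^2) = 18.412
theta = atan2(-1, 7) = 351.8699 deg
phi = acos(-17/18.412) = 157.4154 deg

rho = 18.412, theta = 351.8699 deg, phi = 157.4154 deg


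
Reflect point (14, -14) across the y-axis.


Reflection across y-axis: (x, y) -> (-x, y)
(14, -14) -> (-14, -14)

(-14, -14)


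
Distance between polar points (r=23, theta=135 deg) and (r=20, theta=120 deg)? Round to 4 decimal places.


d = sqrt(r1^2 + r2^2 - 2*r1*r2*cos(t2-t1))
d = sqrt(23^2 + 20^2 - 2*23*20*cos(120-135)) = 6.352

6.352


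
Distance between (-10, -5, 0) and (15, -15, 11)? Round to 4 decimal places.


d = sqrt((15--10)^2 + (-15--5)^2 + (11-0)^2) = 29.0861

29.0861


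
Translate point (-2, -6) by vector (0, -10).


Translation: (x+dx, y+dy) = (-2+0, -6+-10) = (-2, -16)

(-2, -16)


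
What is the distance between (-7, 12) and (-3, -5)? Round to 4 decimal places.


d = sqrt((-3--7)^2 + (-5-12)^2) = 17.4642

17.4642


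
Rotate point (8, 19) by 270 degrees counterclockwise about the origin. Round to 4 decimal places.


x' = 8*cos(270) - 19*sin(270) = 19
y' = 8*sin(270) + 19*cos(270) = -8

(19, -8)


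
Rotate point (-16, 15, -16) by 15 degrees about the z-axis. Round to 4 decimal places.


x' = -16*cos(15) - 15*sin(15) = -19.3371
y' = -16*sin(15) + 15*cos(15) = 10.3478
z' = -16

(-19.3371, 10.3478, -16)


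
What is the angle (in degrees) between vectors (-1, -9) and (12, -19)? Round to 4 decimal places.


dot = -1*12 + -9*-19 = 159
|u| = 9.0554, |v| = 22.4722
cos(angle) = 0.7813
angle = 38.6158 degrees

38.6158 degrees


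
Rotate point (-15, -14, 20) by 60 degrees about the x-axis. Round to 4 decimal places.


x' = -15
y' = -14*cos(60) - 20*sin(60) = -24.3205
z' = -14*sin(60) + 20*cos(60) = -2.1244

(-15, -24.3205, -2.1244)


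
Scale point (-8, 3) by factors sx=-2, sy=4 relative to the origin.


Scaling: (x*sx, y*sy) = (-8*-2, 3*4) = (16, 12)

(16, 12)


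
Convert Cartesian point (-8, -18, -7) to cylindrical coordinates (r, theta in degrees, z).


r = sqrt((-8)^2 + (-18)^2) = 19.6977
theta = atan2(-18, -8) = 246.0375 deg
z = -7

r = 19.6977, theta = 246.0375 deg, z = -7


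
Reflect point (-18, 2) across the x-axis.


Reflection across x-axis: (x, y) -> (x, -y)
(-18, 2) -> (-18, -2)

(-18, -2)


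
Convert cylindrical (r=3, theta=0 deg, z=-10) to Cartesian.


x = 3 * cos(0) = 3
y = 3 * sin(0) = 0
z = -10

(3, 0, -10)


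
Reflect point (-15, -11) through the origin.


Reflection through origin: (x, y) -> (-x, -y)
(-15, -11) -> (15, 11)

(15, 11)


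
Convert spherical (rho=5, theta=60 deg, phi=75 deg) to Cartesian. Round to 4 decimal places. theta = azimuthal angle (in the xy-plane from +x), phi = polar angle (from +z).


x = 5 * sin(75) * cos(60) = 2.4148
y = 5 * sin(75) * sin(60) = 4.1826
z = 5 * cos(75) = 1.2941

(2.4148, 4.1826, 1.2941)


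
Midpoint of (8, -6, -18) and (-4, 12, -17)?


Midpoint = ((8+-4)/2, (-6+12)/2, (-18+-17)/2) = (2, 3, -17.5)

(2, 3, -17.5)


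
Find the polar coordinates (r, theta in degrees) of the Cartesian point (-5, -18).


r = sqrt((-5)^2 + (-18)^2) = 18.6815
theta = atan2(-18, -5) = 254.4759 degrees

r = 18.6815, theta = 254.4759 degrees


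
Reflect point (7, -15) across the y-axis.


Reflection across y-axis: (x, y) -> (-x, y)
(7, -15) -> (-7, -15)

(-7, -15)


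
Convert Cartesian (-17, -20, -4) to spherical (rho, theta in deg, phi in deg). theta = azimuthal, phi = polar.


rho = sqrt((-17)^2 + (-20)^2 + (-4)^2) = 26.5518
theta = atan2(-20, -17) = 229.6355 deg
phi = acos(-4/26.5518) = 98.6645 deg

rho = 26.5518, theta = 229.6355 deg, phi = 98.6645 deg


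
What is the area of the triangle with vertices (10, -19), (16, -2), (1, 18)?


Area = |x1(y2-y3) + x2(y3-y1) + x3(y1-y2)| / 2
= |10*(-2-18) + 16*(18--19) + 1*(-19--2)| / 2
= 187.5

187.5


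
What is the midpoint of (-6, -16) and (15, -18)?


Midpoint = ((-6+15)/2, (-16+-18)/2) = (4.5, -17)

(4.5, -17)


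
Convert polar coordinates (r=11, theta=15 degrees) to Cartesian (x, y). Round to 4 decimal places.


x = 11 * cos(15) = 10.6252
y = 11 * sin(15) = 2.847

(10.6252, 2.847)


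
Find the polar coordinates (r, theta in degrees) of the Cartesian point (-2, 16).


r = sqrt((-2)^2 + 16^2) = 16.1245
theta = atan2(16, -2) = 97.125 degrees

r = 16.1245, theta = 97.125 degrees


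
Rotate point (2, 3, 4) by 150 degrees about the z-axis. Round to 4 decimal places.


x' = 2*cos(150) - 3*sin(150) = -3.2321
y' = 2*sin(150) + 3*cos(150) = -1.5981
z' = 4

(-3.2321, -1.5981, 4)


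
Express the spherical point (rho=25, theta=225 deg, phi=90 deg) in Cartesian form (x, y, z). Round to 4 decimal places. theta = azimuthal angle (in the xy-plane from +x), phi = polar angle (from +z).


x = 25 * sin(90) * cos(225) = -17.6777
y = 25 * sin(90) * sin(225) = -17.6777
z = 25 * cos(90) = 0

(-17.6777, -17.6777, 0)


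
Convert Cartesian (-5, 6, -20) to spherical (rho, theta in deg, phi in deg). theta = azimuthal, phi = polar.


rho = sqrt((-5)^2 + 6^2 + (-20)^2) = 21.4709
theta = atan2(6, -5) = 129.8056 deg
phi = acos(-20/21.4709) = 158.6687 deg

rho = 21.4709, theta = 129.8056 deg, phi = 158.6687 deg


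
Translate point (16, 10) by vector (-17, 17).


Translation: (x+dx, y+dy) = (16+-17, 10+17) = (-1, 27)

(-1, 27)


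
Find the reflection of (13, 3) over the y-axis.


Reflection across y-axis: (x, y) -> (-x, y)
(13, 3) -> (-13, 3)

(-13, 3)


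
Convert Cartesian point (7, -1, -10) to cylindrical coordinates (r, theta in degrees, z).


r = sqrt(7^2 + (-1)^2) = 7.0711
theta = atan2(-1, 7) = 351.8699 deg
z = -10

r = 7.0711, theta = 351.8699 deg, z = -10


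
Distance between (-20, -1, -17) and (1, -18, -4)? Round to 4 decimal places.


d = sqrt((1--20)^2 + (-18--1)^2 + (-4--17)^2) = 29.9833

29.9833


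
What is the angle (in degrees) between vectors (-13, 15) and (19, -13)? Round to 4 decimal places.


dot = -13*19 + 15*-13 = -442
|u| = 19.8494, |v| = 23.0217
cos(angle) = -0.9672
angle = 165.2947 degrees

165.2947 degrees


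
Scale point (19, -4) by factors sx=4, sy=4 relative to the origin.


Scaling: (x*sx, y*sy) = (19*4, -4*4) = (76, -16)

(76, -16)


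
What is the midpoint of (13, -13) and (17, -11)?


Midpoint = ((13+17)/2, (-13+-11)/2) = (15, -12)

(15, -12)


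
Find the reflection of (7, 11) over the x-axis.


Reflection across x-axis: (x, y) -> (x, -y)
(7, 11) -> (7, -11)

(7, -11)


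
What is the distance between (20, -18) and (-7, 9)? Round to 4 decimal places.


d = sqrt((-7-20)^2 + (9--18)^2) = 38.1838

38.1838


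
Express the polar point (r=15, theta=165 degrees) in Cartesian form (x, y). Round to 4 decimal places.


x = 15 * cos(165) = -14.4889
y = 15 * sin(165) = 3.8823

(-14.4889, 3.8823)


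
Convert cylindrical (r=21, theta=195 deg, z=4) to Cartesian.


x = 21 * cos(195) = -20.2844
y = 21 * sin(195) = -5.4352
z = 4

(-20.2844, -5.4352, 4)


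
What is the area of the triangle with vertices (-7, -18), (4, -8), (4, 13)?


Area = |x1(y2-y3) + x2(y3-y1) + x3(y1-y2)| / 2
= |-7*(-8-13) + 4*(13--18) + 4*(-18--8)| / 2
= 115.5

115.5


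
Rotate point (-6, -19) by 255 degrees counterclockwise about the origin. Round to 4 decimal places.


x' = -6*cos(255) - -19*sin(255) = -16.7997
y' = -6*sin(255) + -19*cos(255) = 10.7131

(-16.7997, 10.7131)


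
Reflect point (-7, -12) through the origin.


Reflection through origin: (x, y) -> (-x, -y)
(-7, -12) -> (7, 12)

(7, 12)


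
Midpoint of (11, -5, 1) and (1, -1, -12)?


Midpoint = ((11+1)/2, (-5+-1)/2, (1+-12)/2) = (6, -3, -5.5)

(6, -3, -5.5)


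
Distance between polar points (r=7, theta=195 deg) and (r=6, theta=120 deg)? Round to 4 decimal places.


d = sqrt(r1^2 + r2^2 - 2*r1*r2*cos(t2-t1))
d = sqrt(7^2 + 6^2 - 2*7*6*cos(120-195)) = 7.9536

7.9536


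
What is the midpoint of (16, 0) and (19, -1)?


Midpoint = ((16+19)/2, (0+-1)/2) = (17.5, -0.5)

(17.5, -0.5)


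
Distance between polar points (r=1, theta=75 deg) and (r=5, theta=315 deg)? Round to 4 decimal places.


d = sqrt(r1^2 + r2^2 - 2*r1*r2*cos(t2-t1))
d = sqrt(1^2 + 5^2 - 2*1*5*cos(315-75)) = 5.5678

5.5678


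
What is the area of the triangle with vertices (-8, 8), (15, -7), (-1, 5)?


Area = |x1(y2-y3) + x2(y3-y1) + x3(y1-y2)| / 2
= |-8*(-7-5) + 15*(5-8) + -1*(8--7)| / 2
= 18

18


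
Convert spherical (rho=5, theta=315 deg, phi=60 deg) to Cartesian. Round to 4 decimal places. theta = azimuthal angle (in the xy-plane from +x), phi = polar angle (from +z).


x = 5 * sin(60) * cos(315) = 3.0619
y = 5 * sin(60) * sin(315) = -3.0619
z = 5 * cos(60) = 2.5

(3.0619, -3.0619, 2.5)


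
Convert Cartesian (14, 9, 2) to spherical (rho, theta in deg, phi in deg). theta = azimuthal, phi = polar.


rho = sqrt(14^2 + 9^2 + 2^2) = 16.7631
theta = atan2(9, 14) = 32.7352 deg
phi = acos(2/16.7631) = 83.1477 deg

rho = 16.7631, theta = 32.7352 deg, phi = 83.1477 deg


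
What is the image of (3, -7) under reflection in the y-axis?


Reflection across y-axis: (x, y) -> (-x, y)
(3, -7) -> (-3, -7)

(-3, -7)


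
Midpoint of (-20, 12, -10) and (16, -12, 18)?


Midpoint = ((-20+16)/2, (12+-12)/2, (-10+18)/2) = (-2, 0, 4)

(-2, 0, 4)


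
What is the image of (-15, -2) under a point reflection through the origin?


Reflection through origin: (x, y) -> (-x, -y)
(-15, -2) -> (15, 2)

(15, 2)


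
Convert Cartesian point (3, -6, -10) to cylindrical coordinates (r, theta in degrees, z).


r = sqrt(3^2 + (-6)^2) = 6.7082
theta = atan2(-6, 3) = 296.5651 deg
z = -10

r = 6.7082, theta = 296.5651 deg, z = -10


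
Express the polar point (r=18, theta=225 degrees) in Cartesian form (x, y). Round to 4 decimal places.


x = 18 * cos(225) = -12.7279
y = 18 * sin(225) = -12.7279

(-12.7279, -12.7279)


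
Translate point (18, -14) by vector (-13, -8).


Translation: (x+dx, y+dy) = (18+-13, -14+-8) = (5, -22)

(5, -22)


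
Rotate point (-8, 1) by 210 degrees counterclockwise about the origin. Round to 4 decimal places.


x' = -8*cos(210) - 1*sin(210) = 7.4282
y' = -8*sin(210) + 1*cos(210) = 3.134

(7.4282, 3.134)


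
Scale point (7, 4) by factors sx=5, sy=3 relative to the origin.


Scaling: (x*sx, y*sy) = (7*5, 4*3) = (35, 12)

(35, 12)


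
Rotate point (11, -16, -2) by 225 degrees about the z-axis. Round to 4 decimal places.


x' = 11*cos(225) - -16*sin(225) = -19.0919
y' = 11*sin(225) + -16*cos(225) = 3.5355
z' = -2

(-19.0919, 3.5355, -2)


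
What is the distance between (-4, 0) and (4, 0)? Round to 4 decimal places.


d = sqrt((4--4)^2 + (0-0)^2) = 8

8


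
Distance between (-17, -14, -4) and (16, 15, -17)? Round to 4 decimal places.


d = sqrt((16--17)^2 + (15--14)^2 + (-17--4)^2) = 45.8148

45.8148


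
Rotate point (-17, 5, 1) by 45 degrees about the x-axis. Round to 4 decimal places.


x' = -17
y' = 5*cos(45) - 1*sin(45) = 2.8284
z' = 5*sin(45) + 1*cos(45) = 4.2426

(-17, 2.8284, 4.2426)


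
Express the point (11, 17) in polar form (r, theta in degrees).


r = sqrt(11^2 + 17^2) = 20.2485
theta = atan2(17, 11) = 57.0948 degrees

r = 20.2485, theta = 57.0948 degrees


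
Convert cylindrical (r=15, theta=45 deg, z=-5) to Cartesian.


x = 15 * cos(45) = 10.6066
y = 15 * sin(45) = 10.6066
z = -5

(10.6066, 10.6066, -5)


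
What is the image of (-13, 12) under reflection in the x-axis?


Reflection across x-axis: (x, y) -> (x, -y)
(-13, 12) -> (-13, -12)

(-13, -12)


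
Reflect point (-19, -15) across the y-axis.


Reflection across y-axis: (x, y) -> (-x, y)
(-19, -15) -> (19, -15)

(19, -15)


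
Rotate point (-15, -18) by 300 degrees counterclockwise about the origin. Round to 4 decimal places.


x' = -15*cos(300) - -18*sin(300) = -23.0885
y' = -15*sin(300) + -18*cos(300) = 3.9904

(-23.0885, 3.9904)


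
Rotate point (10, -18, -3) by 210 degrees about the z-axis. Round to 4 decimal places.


x' = 10*cos(210) - -18*sin(210) = -17.6603
y' = 10*sin(210) + -18*cos(210) = 10.5885
z' = -3

(-17.6603, 10.5885, -3)


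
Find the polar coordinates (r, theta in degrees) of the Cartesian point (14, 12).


r = sqrt(14^2 + 12^2) = 18.4391
theta = atan2(12, 14) = 40.6013 degrees

r = 18.4391, theta = 40.6013 degrees


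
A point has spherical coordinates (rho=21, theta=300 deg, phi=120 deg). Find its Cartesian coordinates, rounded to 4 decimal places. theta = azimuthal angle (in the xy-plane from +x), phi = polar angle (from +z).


x = 21 * sin(120) * cos(300) = 9.0933
y = 21 * sin(120) * sin(300) = -15.75
z = 21 * cos(120) = -10.5

(9.0933, -15.75, -10.5)


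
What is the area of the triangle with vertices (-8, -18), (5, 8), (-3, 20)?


Area = |x1(y2-y3) + x2(y3-y1) + x3(y1-y2)| / 2
= |-8*(8-20) + 5*(20--18) + -3*(-18-8)| / 2
= 182

182


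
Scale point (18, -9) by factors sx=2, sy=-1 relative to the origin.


Scaling: (x*sx, y*sy) = (18*2, -9*-1) = (36, 9)

(36, 9)


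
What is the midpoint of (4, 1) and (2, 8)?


Midpoint = ((4+2)/2, (1+8)/2) = (3, 4.5)

(3, 4.5)


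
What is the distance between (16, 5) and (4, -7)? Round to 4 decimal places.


d = sqrt((4-16)^2 + (-7-5)^2) = 16.9706

16.9706


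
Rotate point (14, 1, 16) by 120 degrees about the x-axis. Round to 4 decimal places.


x' = 14
y' = 1*cos(120) - 16*sin(120) = -14.3564
z' = 1*sin(120) + 16*cos(120) = -7.134

(14, -14.3564, -7.134)


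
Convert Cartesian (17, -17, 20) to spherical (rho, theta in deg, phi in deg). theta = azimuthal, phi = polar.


rho = sqrt(17^2 + (-17)^2 + 20^2) = 31.273
theta = atan2(-17, 17) = 315 deg
phi = acos(20/31.273) = 50.2433 deg

rho = 31.273, theta = 315 deg, phi = 50.2433 deg


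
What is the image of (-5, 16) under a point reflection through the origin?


Reflection through origin: (x, y) -> (-x, -y)
(-5, 16) -> (5, -16)

(5, -16)


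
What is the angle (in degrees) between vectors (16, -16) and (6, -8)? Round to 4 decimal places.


dot = 16*6 + -16*-8 = 224
|u| = 22.6274, |v| = 10
cos(angle) = 0.9899
angle = 8.1301 degrees

8.1301 degrees


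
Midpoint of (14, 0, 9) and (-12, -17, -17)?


Midpoint = ((14+-12)/2, (0+-17)/2, (9+-17)/2) = (1, -8.5, -4)

(1, -8.5, -4)


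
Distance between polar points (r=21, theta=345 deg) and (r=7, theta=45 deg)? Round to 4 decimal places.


d = sqrt(r1^2 + r2^2 - 2*r1*r2*cos(t2-t1))
d = sqrt(21^2 + 7^2 - 2*21*7*cos(45-345)) = 18.5203

18.5203


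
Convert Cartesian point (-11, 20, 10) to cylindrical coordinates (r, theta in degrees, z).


r = sqrt((-11)^2 + 20^2) = 22.8254
theta = atan2(20, -11) = 118.8108 deg
z = 10

r = 22.8254, theta = 118.8108 deg, z = 10


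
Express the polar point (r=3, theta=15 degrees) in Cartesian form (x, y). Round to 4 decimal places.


x = 3 * cos(15) = 2.8978
y = 3 * sin(15) = 0.7765

(2.8978, 0.7765)


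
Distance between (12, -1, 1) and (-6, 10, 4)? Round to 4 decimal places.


d = sqrt((-6-12)^2 + (10--1)^2 + (4-1)^2) = 21.3073

21.3073


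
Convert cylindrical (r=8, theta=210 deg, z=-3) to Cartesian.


x = 8 * cos(210) = -6.9282
y = 8 * sin(210) = -4
z = -3

(-6.9282, -4, -3)


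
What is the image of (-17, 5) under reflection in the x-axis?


Reflection across x-axis: (x, y) -> (x, -y)
(-17, 5) -> (-17, -5)

(-17, -5)


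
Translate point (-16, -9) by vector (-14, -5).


Translation: (x+dx, y+dy) = (-16+-14, -9+-5) = (-30, -14)

(-30, -14)


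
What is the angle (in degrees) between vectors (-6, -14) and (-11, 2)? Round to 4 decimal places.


dot = -6*-11 + -14*2 = 38
|u| = 15.2315, |v| = 11.1803
cos(angle) = 0.2231
angle = 77.1063 degrees

77.1063 degrees


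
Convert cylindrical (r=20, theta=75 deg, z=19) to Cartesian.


x = 20 * cos(75) = 5.1764
y = 20 * sin(75) = 19.3185
z = 19

(5.1764, 19.3185, 19)


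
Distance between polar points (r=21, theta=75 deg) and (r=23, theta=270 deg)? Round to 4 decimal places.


d = sqrt(r1^2 + r2^2 - 2*r1*r2*cos(t2-t1))
d = sqrt(21^2 + 23^2 - 2*21*23*cos(270-75)) = 43.6244

43.6244


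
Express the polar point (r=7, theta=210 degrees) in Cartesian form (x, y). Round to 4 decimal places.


x = 7 * cos(210) = -6.0622
y = 7 * sin(210) = -3.5

(-6.0622, -3.5)


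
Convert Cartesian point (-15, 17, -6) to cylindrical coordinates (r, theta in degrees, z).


r = sqrt((-15)^2 + 17^2) = 22.6716
theta = atan2(17, -15) = 131.4237 deg
z = -6

r = 22.6716, theta = 131.4237 deg, z = -6


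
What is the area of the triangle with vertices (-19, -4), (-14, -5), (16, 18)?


Area = |x1(y2-y3) + x2(y3-y1) + x3(y1-y2)| / 2
= |-19*(-5-18) + -14*(18--4) + 16*(-4--5)| / 2
= 72.5

72.5


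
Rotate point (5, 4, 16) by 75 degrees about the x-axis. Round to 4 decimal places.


x' = 5
y' = 4*cos(75) - 16*sin(75) = -14.4195
z' = 4*sin(75) + 16*cos(75) = 8.0048

(5, -14.4195, 8.0048)


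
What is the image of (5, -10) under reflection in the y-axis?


Reflection across y-axis: (x, y) -> (-x, y)
(5, -10) -> (-5, -10)

(-5, -10)


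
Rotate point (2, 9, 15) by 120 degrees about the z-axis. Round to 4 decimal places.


x' = 2*cos(120) - 9*sin(120) = -8.7942
y' = 2*sin(120) + 9*cos(120) = -2.7679
z' = 15

(-8.7942, -2.7679, 15)


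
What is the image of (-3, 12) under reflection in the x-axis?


Reflection across x-axis: (x, y) -> (x, -y)
(-3, 12) -> (-3, -12)

(-3, -12)


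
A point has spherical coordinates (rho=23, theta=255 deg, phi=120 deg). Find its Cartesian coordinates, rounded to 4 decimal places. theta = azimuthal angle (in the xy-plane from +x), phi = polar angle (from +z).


x = 23 * sin(120) * cos(255) = -5.1553
y = 23 * sin(120) * sin(255) = -19.2399
z = 23 * cos(120) = -11.5

(-5.1553, -19.2399, -11.5)


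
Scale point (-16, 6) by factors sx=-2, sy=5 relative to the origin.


Scaling: (x*sx, y*sy) = (-16*-2, 6*5) = (32, 30)

(32, 30)


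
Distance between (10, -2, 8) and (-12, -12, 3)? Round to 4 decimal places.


d = sqrt((-12-10)^2 + (-12--2)^2 + (3-8)^2) = 24.6779

24.6779


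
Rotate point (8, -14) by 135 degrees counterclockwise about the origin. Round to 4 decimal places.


x' = 8*cos(135) - -14*sin(135) = 4.2426
y' = 8*sin(135) + -14*cos(135) = 15.5563

(4.2426, 15.5563)


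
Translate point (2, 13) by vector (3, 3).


Translation: (x+dx, y+dy) = (2+3, 13+3) = (5, 16)

(5, 16)


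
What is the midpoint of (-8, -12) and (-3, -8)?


Midpoint = ((-8+-3)/2, (-12+-8)/2) = (-5.5, -10)

(-5.5, -10)


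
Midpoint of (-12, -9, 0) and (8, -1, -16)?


Midpoint = ((-12+8)/2, (-9+-1)/2, (0+-16)/2) = (-2, -5, -8)

(-2, -5, -8)


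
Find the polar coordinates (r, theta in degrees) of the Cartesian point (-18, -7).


r = sqrt((-18)^2 + (-7)^2) = 19.3132
theta = atan2(-7, -18) = 201.2505 degrees

r = 19.3132, theta = 201.2505 degrees


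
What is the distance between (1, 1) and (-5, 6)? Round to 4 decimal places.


d = sqrt((-5-1)^2 + (6-1)^2) = 7.8102

7.8102


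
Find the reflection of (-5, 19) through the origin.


Reflection through origin: (x, y) -> (-x, -y)
(-5, 19) -> (5, -19)

(5, -19)


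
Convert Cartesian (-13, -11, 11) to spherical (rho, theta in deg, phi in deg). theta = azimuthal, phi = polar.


rho = sqrt((-13)^2 + (-11)^2 + 11^2) = 20.2731
theta = atan2(-11, -13) = 220.2364 deg
phi = acos(11/20.2731) = 57.1399 deg

rho = 20.2731, theta = 220.2364 deg, phi = 57.1399 deg


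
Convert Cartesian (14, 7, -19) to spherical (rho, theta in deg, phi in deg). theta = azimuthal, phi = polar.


rho = sqrt(14^2 + 7^2 + (-19)^2) = 24.6171
theta = atan2(7, 14) = 26.5651 deg
phi = acos(-19/24.6171) = 140.5178 deg

rho = 24.6171, theta = 26.5651 deg, phi = 140.5178 deg


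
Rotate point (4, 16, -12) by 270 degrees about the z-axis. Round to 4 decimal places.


x' = 4*cos(270) - 16*sin(270) = 16
y' = 4*sin(270) + 16*cos(270) = -4
z' = -12

(16, -4, -12)


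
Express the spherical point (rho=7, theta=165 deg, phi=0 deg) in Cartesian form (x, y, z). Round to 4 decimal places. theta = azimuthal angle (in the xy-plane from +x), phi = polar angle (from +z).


x = 7 * sin(0) * cos(165) = 0
y = 7 * sin(0) * sin(165) = 0
z = 7 * cos(0) = 7

(0, 0, 7)


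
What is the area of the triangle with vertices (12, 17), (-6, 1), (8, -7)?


Area = |x1(y2-y3) + x2(y3-y1) + x3(y1-y2)| / 2
= |12*(1--7) + -6*(-7-17) + 8*(17-1)| / 2
= 184

184


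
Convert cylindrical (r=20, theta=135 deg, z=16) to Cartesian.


x = 20 * cos(135) = -14.1421
y = 20 * sin(135) = 14.1421
z = 16

(-14.1421, 14.1421, 16)


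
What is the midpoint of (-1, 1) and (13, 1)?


Midpoint = ((-1+13)/2, (1+1)/2) = (6, 1)

(6, 1)


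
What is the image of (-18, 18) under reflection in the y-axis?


Reflection across y-axis: (x, y) -> (-x, y)
(-18, 18) -> (18, 18)

(18, 18)


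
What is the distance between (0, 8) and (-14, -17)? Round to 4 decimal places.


d = sqrt((-14-0)^2 + (-17-8)^2) = 28.6531

28.6531


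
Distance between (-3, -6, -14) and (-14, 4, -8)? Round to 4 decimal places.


d = sqrt((-14--3)^2 + (4--6)^2 + (-8--14)^2) = 16.0312

16.0312


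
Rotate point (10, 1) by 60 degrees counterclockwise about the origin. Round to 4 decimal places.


x' = 10*cos(60) - 1*sin(60) = 4.134
y' = 10*sin(60) + 1*cos(60) = 9.1603

(4.134, 9.1603)


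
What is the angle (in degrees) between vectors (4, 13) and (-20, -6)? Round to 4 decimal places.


dot = 4*-20 + 13*-6 = -158
|u| = 13.6015, |v| = 20.8806
cos(angle) = -0.5563
angle = 123.802 degrees

123.802 degrees


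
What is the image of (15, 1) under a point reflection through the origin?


Reflection through origin: (x, y) -> (-x, -y)
(15, 1) -> (-15, -1)

(-15, -1)


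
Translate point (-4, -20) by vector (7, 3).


Translation: (x+dx, y+dy) = (-4+7, -20+3) = (3, -17)

(3, -17)


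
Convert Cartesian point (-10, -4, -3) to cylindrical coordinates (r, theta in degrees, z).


r = sqrt((-10)^2 + (-4)^2) = 10.7703
theta = atan2(-4, -10) = 201.8014 deg
z = -3

r = 10.7703, theta = 201.8014 deg, z = -3


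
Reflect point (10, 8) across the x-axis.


Reflection across x-axis: (x, y) -> (x, -y)
(10, 8) -> (10, -8)

(10, -8)


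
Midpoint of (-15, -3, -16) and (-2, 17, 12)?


Midpoint = ((-15+-2)/2, (-3+17)/2, (-16+12)/2) = (-8.5, 7, -2)

(-8.5, 7, -2)


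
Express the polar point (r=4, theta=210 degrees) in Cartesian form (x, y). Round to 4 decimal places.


x = 4 * cos(210) = -3.4641
y = 4 * sin(210) = -2

(-3.4641, -2)


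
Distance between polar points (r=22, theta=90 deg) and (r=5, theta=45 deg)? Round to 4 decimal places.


d = sqrt(r1^2 + r2^2 - 2*r1*r2*cos(t2-t1))
d = sqrt(22^2 + 5^2 - 2*22*5*cos(45-90)) = 18.7999

18.7999


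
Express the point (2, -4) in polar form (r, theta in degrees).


r = sqrt(2^2 + (-4)^2) = 4.4721
theta = atan2(-4, 2) = 296.5651 degrees

r = 4.4721, theta = 296.5651 degrees


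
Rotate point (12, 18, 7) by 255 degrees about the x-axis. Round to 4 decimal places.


x' = 12
y' = 18*cos(255) - 7*sin(255) = 2.1027
z' = 18*sin(255) + 7*cos(255) = -19.1984

(12, 2.1027, -19.1984)


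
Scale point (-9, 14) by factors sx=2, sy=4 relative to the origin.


Scaling: (x*sx, y*sy) = (-9*2, 14*4) = (-18, 56)

(-18, 56)


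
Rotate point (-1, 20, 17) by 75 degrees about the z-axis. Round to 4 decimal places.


x' = -1*cos(75) - 20*sin(75) = -19.5773
y' = -1*sin(75) + 20*cos(75) = 4.2105
z' = 17

(-19.5773, 4.2105, 17)


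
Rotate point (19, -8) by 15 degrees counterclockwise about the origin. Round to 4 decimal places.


x' = 19*cos(15) - -8*sin(15) = 20.4231
y' = 19*sin(15) + -8*cos(15) = -2.8098

(20.4231, -2.8098)


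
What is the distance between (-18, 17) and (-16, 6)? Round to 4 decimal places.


d = sqrt((-16--18)^2 + (6-17)^2) = 11.1803

11.1803


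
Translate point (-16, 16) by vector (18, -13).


Translation: (x+dx, y+dy) = (-16+18, 16+-13) = (2, 3)

(2, 3)


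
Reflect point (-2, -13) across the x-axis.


Reflection across x-axis: (x, y) -> (x, -y)
(-2, -13) -> (-2, 13)

(-2, 13)


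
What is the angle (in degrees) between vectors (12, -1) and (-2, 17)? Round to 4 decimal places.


dot = 12*-2 + -1*17 = -41
|u| = 12.0416, |v| = 17.1172
cos(angle) = -0.1989
angle = 101.4735 degrees

101.4735 degrees


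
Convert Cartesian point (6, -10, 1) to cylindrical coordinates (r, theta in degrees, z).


r = sqrt(6^2 + (-10)^2) = 11.6619
theta = atan2(-10, 6) = 300.9638 deg
z = 1

r = 11.6619, theta = 300.9638 deg, z = 1


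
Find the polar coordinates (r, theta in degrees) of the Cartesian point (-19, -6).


r = sqrt((-19)^2 + (-6)^2) = 19.9249
theta = atan2(-6, -19) = 197.5256 degrees

r = 19.9249, theta = 197.5256 degrees


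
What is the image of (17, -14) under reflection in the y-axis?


Reflection across y-axis: (x, y) -> (-x, y)
(17, -14) -> (-17, -14)

(-17, -14)


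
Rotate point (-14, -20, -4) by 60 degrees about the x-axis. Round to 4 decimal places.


x' = -14
y' = -20*cos(60) - -4*sin(60) = -6.5359
z' = -20*sin(60) + -4*cos(60) = -19.3205

(-14, -6.5359, -19.3205)


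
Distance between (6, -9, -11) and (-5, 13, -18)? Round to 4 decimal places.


d = sqrt((-5-6)^2 + (13--9)^2 + (-18--11)^2) = 25.5734

25.5734


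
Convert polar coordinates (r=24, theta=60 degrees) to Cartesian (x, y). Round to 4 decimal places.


x = 24 * cos(60) = 12
y = 24 * sin(60) = 20.7846

(12, 20.7846)


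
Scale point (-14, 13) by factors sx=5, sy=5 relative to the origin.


Scaling: (x*sx, y*sy) = (-14*5, 13*5) = (-70, 65)

(-70, 65)


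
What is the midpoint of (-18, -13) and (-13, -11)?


Midpoint = ((-18+-13)/2, (-13+-11)/2) = (-15.5, -12)

(-15.5, -12)


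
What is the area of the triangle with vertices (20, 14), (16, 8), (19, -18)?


Area = |x1(y2-y3) + x2(y3-y1) + x3(y1-y2)| / 2
= |20*(8--18) + 16*(-18-14) + 19*(14-8)| / 2
= 61

61


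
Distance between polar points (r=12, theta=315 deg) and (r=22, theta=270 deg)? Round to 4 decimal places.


d = sqrt(r1^2 + r2^2 - 2*r1*r2*cos(t2-t1))
d = sqrt(12^2 + 22^2 - 2*12*22*cos(270-315)) = 15.9577

15.9577


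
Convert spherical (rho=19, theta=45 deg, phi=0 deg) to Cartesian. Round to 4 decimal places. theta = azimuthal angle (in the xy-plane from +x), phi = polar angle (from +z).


x = 19 * sin(0) * cos(45) = 0
y = 19 * sin(0) * sin(45) = 0
z = 19 * cos(0) = 19

(0, 0, 19)


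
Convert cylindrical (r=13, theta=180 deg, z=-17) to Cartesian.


x = 13 * cos(180) = -13
y = 13 * sin(180) = 0
z = -17

(-13, 0, -17)


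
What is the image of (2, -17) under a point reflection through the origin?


Reflection through origin: (x, y) -> (-x, -y)
(2, -17) -> (-2, 17)

(-2, 17)


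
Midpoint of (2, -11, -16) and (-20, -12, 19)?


Midpoint = ((2+-20)/2, (-11+-12)/2, (-16+19)/2) = (-9, -11.5, 1.5)

(-9, -11.5, 1.5)


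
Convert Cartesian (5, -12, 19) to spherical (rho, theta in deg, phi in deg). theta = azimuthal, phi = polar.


rho = sqrt(5^2 + (-12)^2 + 19^2) = 23.0217
theta = atan2(-12, 5) = 292.6199 deg
phi = acos(19/23.0217) = 34.3803 deg

rho = 23.0217, theta = 292.6199 deg, phi = 34.3803 deg


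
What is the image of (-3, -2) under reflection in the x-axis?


Reflection across x-axis: (x, y) -> (x, -y)
(-3, -2) -> (-3, 2)

(-3, 2)


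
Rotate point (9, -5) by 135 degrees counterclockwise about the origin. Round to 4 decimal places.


x' = 9*cos(135) - -5*sin(135) = -2.8284
y' = 9*sin(135) + -5*cos(135) = 9.8995

(-2.8284, 9.8995)


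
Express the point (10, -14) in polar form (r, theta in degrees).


r = sqrt(10^2 + (-14)^2) = 17.2047
theta = atan2(-14, 10) = 305.5377 degrees

r = 17.2047, theta = 305.5377 degrees


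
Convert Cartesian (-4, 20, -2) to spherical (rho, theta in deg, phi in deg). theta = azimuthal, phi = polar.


rho = sqrt((-4)^2 + 20^2 + (-2)^2) = 20.4939
theta = atan2(20, -4) = 101.3099 deg
phi = acos(-2/20.4939) = 95.6004 deg

rho = 20.4939, theta = 101.3099 deg, phi = 95.6004 deg


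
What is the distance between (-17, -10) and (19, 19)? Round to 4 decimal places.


d = sqrt((19--17)^2 + (19--10)^2) = 46.2277

46.2277


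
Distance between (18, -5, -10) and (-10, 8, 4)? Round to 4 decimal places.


d = sqrt((-10-18)^2 + (8--5)^2 + (4--10)^2) = 33.8969

33.8969


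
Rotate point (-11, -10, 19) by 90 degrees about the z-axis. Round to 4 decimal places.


x' = -11*cos(90) - -10*sin(90) = 10
y' = -11*sin(90) + -10*cos(90) = -11
z' = 19

(10, -11, 19)


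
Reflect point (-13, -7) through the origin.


Reflection through origin: (x, y) -> (-x, -y)
(-13, -7) -> (13, 7)

(13, 7)


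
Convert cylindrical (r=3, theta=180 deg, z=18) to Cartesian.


x = 3 * cos(180) = -3
y = 3 * sin(180) = 0
z = 18

(-3, 0, 18)


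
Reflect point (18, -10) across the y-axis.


Reflection across y-axis: (x, y) -> (-x, y)
(18, -10) -> (-18, -10)

(-18, -10)


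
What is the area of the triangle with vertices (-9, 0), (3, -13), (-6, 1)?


Area = |x1(y2-y3) + x2(y3-y1) + x3(y1-y2)| / 2
= |-9*(-13-1) + 3*(1-0) + -6*(0--13)| / 2
= 25.5

25.5


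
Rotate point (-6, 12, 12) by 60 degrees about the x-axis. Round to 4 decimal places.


x' = -6
y' = 12*cos(60) - 12*sin(60) = -4.3923
z' = 12*sin(60) + 12*cos(60) = 16.3923

(-6, -4.3923, 16.3923)


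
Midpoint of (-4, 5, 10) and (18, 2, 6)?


Midpoint = ((-4+18)/2, (5+2)/2, (10+6)/2) = (7, 3.5, 8)

(7, 3.5, 8)


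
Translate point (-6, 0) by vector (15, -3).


Translation: (x+dx, y+dy) = (-6+15, 0+-3) = (9, -3)

(9, -3)


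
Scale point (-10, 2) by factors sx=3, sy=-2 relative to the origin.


Scaling: (x*sx, y*sy) = (-10*3, 2*-2) = (-30, -4)

(-30, -4)


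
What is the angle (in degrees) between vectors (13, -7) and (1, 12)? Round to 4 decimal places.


dot = 13*1 + -7*12 = -71
|u| = 14.7648, |v| = 12.0416
cos(angle) = -0.3993
angle = 113.5371 degrees

113.5371 degrees


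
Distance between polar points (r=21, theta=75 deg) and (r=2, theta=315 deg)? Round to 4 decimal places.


d = sqrt(r1^2 + r2^2 - 2*r1*r2*cos(t2-t1))
d = sqrt(21^2 + 2^2 - 2*21*2*cos(315-75)) = 22.0681

22.0681


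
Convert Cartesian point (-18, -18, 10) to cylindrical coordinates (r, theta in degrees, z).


r = sqrt((-18)^2 + (-18)^2) = 25.4558
theta = atan2(-18, -18) = 225 deg
z = 10

r = 25.4558, theta = 225 deg, z = 10


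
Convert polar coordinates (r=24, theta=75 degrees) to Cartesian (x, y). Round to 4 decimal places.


x = 24 * cos(75) = 6.2117
y = 24 * sin(75) = 23.1822

(6.2117, 23.1822)


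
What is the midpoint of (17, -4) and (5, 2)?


Midpoint = ((17+5)/2, (-4+2)/2) = (11, -1)

(11, -1)


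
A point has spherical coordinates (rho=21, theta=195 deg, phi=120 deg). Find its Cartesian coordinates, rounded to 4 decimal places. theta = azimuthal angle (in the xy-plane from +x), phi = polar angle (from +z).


x = 21 * sin(120) * cos(195) = -17.5668
y = 21 * sin(120) * sin(195) = -4.707
z = 21 * cos(120) = -10.5

(-17.5668, -4.707, -10.5)


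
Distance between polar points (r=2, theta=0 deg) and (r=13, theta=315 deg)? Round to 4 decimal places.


d = sqrt(r1^2 + r2^2 - 2*r1*r2*cos(t2-t1))
d = sqrt(2^2 + 13^2 - 2*2*13*cos(315-0)) = 11.6718

11.6718


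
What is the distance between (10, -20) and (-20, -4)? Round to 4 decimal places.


d = sqrt((-20-10)^2 + (-4--20)^2) = 34

34


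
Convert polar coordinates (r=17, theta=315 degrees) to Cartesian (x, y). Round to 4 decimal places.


x = 17 * cos(315) = 12.0208
y = 17 * sin(315) = -12.0208

(12.0208, -12.0208)


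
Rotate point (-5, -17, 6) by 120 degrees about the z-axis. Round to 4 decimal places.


x' = -5*cos(120) - -17*sin(120) = 17.2224
y' = -5*sin(120) + -17*cos(120) = 4.1699
z' = 6

(17.2224, 4.1699, 6)


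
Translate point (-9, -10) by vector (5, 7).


Translation: (x+dx, y+dy) = (-9+5, -10+7) = (-4, -3)

(-4, -3)


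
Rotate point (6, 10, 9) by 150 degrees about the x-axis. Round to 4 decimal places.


x' = 6
y' = 10*cos(150) - 9*sin(150) = -13.1603
z' = 10*sin(150) + 9*cos(150) = -2.7942

(6, -13.1603, -2.7942)


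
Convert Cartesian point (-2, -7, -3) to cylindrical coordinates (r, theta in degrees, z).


r = sqrt((-2)^2 + (-7)^2) = 7.2801
theta = atan2(-7, -2) = 254.0546 deg
z = -3

r = 7.2801, theta = 254.0546 deg, z = -3


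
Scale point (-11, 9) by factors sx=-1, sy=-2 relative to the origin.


Scaling: (x*sx, y*sy) = (-11*-1, 9*-2) = (11, -18)

(11, -18)


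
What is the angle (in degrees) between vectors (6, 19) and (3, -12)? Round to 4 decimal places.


dot = 6*3 + 19*-12 = -210
|u| = 19.9249, |v| = 12.3693
cos(angle) = -0.8521
angle = 148.4382 degrees

148.4382 degrees


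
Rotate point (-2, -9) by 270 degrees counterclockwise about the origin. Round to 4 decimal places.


x' = -2*cos(270) - -9*sin(270) = -9
y' = -2*sin(270) + -9*cos(270) = 2

(-9, 2)


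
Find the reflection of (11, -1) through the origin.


Reflection through origin: (x, y) -> (-x, -y)
(11, -1) -> (-11, 1)

(-11, 1)


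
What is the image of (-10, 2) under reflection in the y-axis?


Reflection across y-axis: (x, y) -> (-x, y)
(-10, 2) -> (10, 2)

(10, 2)


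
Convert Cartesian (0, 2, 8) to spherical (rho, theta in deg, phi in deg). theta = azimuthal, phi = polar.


rho = sqrt(0^2 + 2^2 + 8^2) = 8.2462
theta = atan2(2, 0) = 90 deg
phi = acos(8/8.2462) = 14.0362 deg

rho = 8.2462, theta = 90 deg, phi = 14.0362 deg


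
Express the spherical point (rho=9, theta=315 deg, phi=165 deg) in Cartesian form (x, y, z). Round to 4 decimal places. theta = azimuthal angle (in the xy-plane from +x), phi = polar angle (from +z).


x = 9 * sin(165) * cos(315) = 1.6471
y = 9 * sin(165) * sin(315) = -1.6471
z = 9 * cos(165) = -8.6933

(1.6471, -1.6471, -8.6933)


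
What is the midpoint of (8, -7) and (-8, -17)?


Midpoint = ((8+-8)/2, (-7+-17)/2) = (0, -12)

(0, -12)


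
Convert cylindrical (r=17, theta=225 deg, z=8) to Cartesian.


x = 17 * cos(225) = -12.0208
y = 17 * sin(225) = -12.0208
z = 8

(-12.0208, -12.0208, 8)


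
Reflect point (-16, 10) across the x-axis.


Reflection across x-axis: (x, y) -> (x, -y)
(-16, 10) -> (-16, -10)

(-16, -10)


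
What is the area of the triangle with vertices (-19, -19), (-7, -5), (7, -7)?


Area = |x1(y2-y3) + x2(y3-y1) + x3(y1-y2)| / 2
= |-19*(-5--7) + -7*(-7--19) + 7*(-19--5)| / 2
= 110

110


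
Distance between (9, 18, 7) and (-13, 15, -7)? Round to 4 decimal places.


d = sqrt((-13-9)^2 + (15-18)^2 + (-7-7)^2) = 26.2488

26.2488


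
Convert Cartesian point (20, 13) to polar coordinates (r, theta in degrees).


r = sqrt(20^2 + 13^2) = 23.8537
theta = atan2(13, 20) = 33.0239 degrees

r = 23.8537, theta = 33.0239 degrees


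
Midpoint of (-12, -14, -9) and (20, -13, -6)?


Midpoint = ((-12+20)/2, (-14+-13)/2, (-9+-6)/2) = (4, -13.5, -7.5)

(4, -13.5, -7.5)


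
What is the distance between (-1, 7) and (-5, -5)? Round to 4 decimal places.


d = sqrt((-5--1)^2 + (-5-7)^2) = 12.6491

12.6491


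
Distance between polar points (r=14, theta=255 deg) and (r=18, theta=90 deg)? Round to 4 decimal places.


d = sqrt(r1^2 + r2^2 - 2*r1*r2*cos(t2-t1))
d = sqrt(14^2 + 18^2 - 2*14*18*cos(90-255)) = 31.7305

31.7305


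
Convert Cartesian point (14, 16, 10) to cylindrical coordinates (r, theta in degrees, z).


r = sqrt(14^2 + 16^2) = 21.2603
theta = atan2(16, 14) = 48.8141 deg
z = 10

r = 21.2603, theta = 48.8141 deg, z = 10


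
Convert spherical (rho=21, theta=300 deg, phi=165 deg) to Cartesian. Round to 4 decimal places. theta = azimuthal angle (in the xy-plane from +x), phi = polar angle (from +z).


x = 21 * sin(165) * cos(300) = 2.7176
y = 21 * sin(165) * sin(300) = -4.707
z = 21 * cos(165) = -20.2844

(2.7176, -4.707, -20.2844)


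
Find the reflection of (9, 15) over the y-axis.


Reflection across y-axis: (x, y) -> (-x, y)
(9, 15) -> (-9, 15)

(-9, 15)


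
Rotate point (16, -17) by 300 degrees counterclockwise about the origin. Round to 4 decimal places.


x' = 16*cos(300) - -17*sin(300) = -6.7224
y' = 16*sin(300) + -17*cos(300) = -22.3564

(-6.7224, -22.3564)


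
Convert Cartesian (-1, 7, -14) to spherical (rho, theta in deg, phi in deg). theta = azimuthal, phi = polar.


rho = sqrt((-1)^2 + 7^2 + (-14)^2) = 15.6844
theta = atan2(7, -1) = 98.1301 deg
phi = acos(-14/15.6844) = 153.2027 deg

rho = 15.6844, theta = 98.1301 deg, phi = 153.2027 deg


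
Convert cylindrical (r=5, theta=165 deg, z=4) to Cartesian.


x = 5 * cos(165) = -4.8296
y = 5 * sin(165) = 1.2941
z = 4

(-4.8296, 1.2941, 4)


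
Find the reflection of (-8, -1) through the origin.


Reflection through origin: (x, y) -> (-x, -y)
(-8, -1) -> (8, 1)

(8, 1)


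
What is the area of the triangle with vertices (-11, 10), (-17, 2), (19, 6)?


Area = |x1(y2-y3) + x2(y3-y1) + x3(y1-y2)| / 2
= |-11*(2-6) + -17*(6-10) + 19*(10-2)| / 2
= 132

132


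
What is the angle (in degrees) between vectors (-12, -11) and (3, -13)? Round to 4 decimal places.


dot = -12*3 + -11*-13 = 107
|u| = 16.2788, |v| = 13.3417
cos(angle) = 0.4927
angle = 60.4842 degrees

60.4842 degrees


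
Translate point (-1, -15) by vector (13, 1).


Translation: (x+dx, y+dy) = (-1+13, -15+1) = (12, -14)

(12, -14)


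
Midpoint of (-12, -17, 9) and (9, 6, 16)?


Midpoint = ((-12+9)/2, (-17+6)/2, (9+16)/2) = (-1.5, -5.5, 12.5)

(-1.5, -5.5, 12.5)


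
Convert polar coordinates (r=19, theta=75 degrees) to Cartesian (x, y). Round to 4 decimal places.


x = 19 * cos(75) = 4.9176
y = 19 * sin(75) = 18.3526

(4.9176, 18.3526)


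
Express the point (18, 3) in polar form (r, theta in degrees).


r = sqrt(18^2 + 3^2) = 18.2483
theta = atan2(3, 18) = 9.4623 degrees

r = 18.2483, theta = 9.4623 degrees


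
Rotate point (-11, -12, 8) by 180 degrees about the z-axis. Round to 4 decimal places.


x' = -11*cos(180) - -12*sin(180) = 11
y' = -11*sin(180) + -12*cos(180) = 12
z' = 8

(11, 12, 8)


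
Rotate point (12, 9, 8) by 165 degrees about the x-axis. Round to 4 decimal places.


x' = 12
y' = 9*cos(165) - 8*sin(165) = -10.7639
z' = 9*sin(165) + 8*cos(165) = -5.398

(12, -10.7639, -5.398)


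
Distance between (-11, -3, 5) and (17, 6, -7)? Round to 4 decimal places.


d = sqrt((17--11)^2 + (6--3)^2 + (-7-5)^2) = 31.7648

31.7648


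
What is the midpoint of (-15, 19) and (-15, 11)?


Midpoint = ((-15+-15)/2, (19+11)/2) = (-15, 15)

(-15, 15)


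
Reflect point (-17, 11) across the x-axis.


Reflection across x-axis: (x, y) -> (x, -y)
(-17, 11) -> (-17, -11)

(-17, -11)


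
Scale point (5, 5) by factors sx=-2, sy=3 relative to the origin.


Scaling: (x*sx, y*sy) = (5*-2, 5*3) = (-10, 15)

(-10, 15)


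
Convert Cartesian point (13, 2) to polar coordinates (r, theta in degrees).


r = sqrt(13^2 + 2^2) = 13.1529
theta = atan2(2, 13) = 8.7462 degrees

r = 13.1529, theta = 8.7462 degrees


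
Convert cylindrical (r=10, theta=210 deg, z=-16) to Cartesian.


x = 10 * cos(210) = -8.6603
y = 10 * sin(210) = -5
z = -16

(-8.6603, -5, -16)


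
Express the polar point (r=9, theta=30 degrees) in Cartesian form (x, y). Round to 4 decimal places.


x = 9 * cos(30) = 7.7942
y = 9 * sin(30) = 4.5

(7.7942, 4.5)
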